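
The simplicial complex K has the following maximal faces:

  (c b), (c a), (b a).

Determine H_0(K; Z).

K has 3 vertices, 3 edges.
rank ∂_0 = 0, rank ∂_1 = 2 ⇒ b_0 = 3 − 0 − 2 = 1; all invariant factors of ∂_1 are 1 so no torsion. So H_0 ≅ Z.

H_0 = Z.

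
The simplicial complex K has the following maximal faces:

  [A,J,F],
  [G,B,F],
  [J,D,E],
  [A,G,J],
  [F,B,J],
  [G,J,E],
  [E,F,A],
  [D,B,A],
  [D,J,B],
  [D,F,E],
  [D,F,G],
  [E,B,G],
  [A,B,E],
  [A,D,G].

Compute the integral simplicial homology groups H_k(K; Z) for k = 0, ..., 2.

H_0 = Z,  H_1 = Z^2,  H_2 = Z.

K has 7 vertices, 21 edges, 14 triangles.
rank ∂_0 = 0, rank ∂_1 = 6 ⇒ b_0 = 7 − 0 − 6 = 1; all invariant factors of ∂_1 are 1 so no torsion. So H_0 ≅ Z.
rank ∂_1 = 6, rank ∂_2 = 13 ⇒ b_1 = 21 − 6 − 13 = 2; all invariant factors of ∂_2 are 1 so no torsion. So H_1 ≅ Z^2.
rank ∂_2 = 13, rank ∂_3 = 0 ⇒ b_2 = 14 − 13 − 0 = 1. So H_2 ≅ Z.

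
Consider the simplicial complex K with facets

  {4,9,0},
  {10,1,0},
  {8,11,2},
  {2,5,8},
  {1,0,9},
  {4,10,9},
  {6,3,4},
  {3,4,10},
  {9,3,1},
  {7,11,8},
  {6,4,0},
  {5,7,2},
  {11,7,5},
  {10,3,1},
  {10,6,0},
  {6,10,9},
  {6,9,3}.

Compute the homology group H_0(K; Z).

Order the vertices as 0 < 1 < 2 < 3 < 4 < 5 < 6 < 7 < 8 < 9 < 10 < 11. Listing each simplex with vertices in this order, K has dimension 2 with simplices:

  0-simplices (12): [0], [1], [2], [3], [4], [5], [6], [7], [8], [9], [10], [11]
  1-simplices (28): (28 of them)
  2-simplices (17): [0,1,9], [0,1,10], [0,4,6], [0,4,9], [0,6,10], [1,3,9], [1,3,10], [2,5,7], [2,5,8], [2,8,11], [3,4,6], [3,4,10], [3,6,9], [4,9,10], [5,7,11], [6,9,10], [7,8,11]

Hence C_0 ≅ Z^12, C_1 ≅ Z^28, C_2 ≅ Z^17.

The boundary map ∂_1: C_1 → C_0 sends each edge [p,q] (with p < q) to q − p.
The resulting 12×28 matrix has rank 10, and its Smith normal form has invariant factors (1,1,1,1,1,1,1,1,1,1).

The boundary map ∂_2: C_2 → C_1 acts by ∂[p,q,r] = [q,r] − [p,r] + [p,q]. For instance
  ∂[0,1,9] = [1,9] − [0,9] + [0,1],
  ∂[4,9,10] = [9,10] − [4,10] + [4,9].
The resulting 28×17 matrix has rank 17, and its Smith normal form has invariant factors (1,1,1,1,1,1,1,1,1,1,1,1,1,1,1,1,2).

Reading off H_k = ker ∂_k / im ∂_{k+1}:

  H_0: rank C_0 − rank ∂_1 = 12 − 10 = 2, and the invariant factors of ∂_1 are all 1, so H_0 ≅ Z^2.

(K is a triangulation of the disjoint union of the real projective plane RP^2 and the Möbius band.)

H_0 ≅ Z^2.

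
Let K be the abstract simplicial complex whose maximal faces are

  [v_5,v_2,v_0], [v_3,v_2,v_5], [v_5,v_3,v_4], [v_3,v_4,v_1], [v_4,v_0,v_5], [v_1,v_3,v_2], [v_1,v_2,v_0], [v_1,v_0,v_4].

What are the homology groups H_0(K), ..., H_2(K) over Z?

H_0 ≅ Z,  H_1 = 0,  H_2 ≅ Z.

Fix the vertex order v_0 < v_1 < v_2 < v_3 < v_4 < v_5 and write every simplex with vertices in increasing order. Then dim K = 2 and the simplices of K are:

  0-simplices (6): [v_0], [v_1], [v_2], [v_3], [v_4], [v_5]
  1-simplices (12): [v_0,v_1], [v_0,v_2], [v_0,v_4], [v_0,v_5], [v_1,v_2], [v_1,v_3], [v_1,v_4], [v_2,v_3], [v_2,v_5], [v_3,v_4], [v_3,v_5], [v_4,v_5]
  2-simplices (8): [v_0,v_1,v_2], [v_0,v_1,v_4], [v_0,v_2,v_5], [v_0,v_4,v_5], [v_1,v_2,v_3], [v_1,v_3,v_4], [v_2,v_3,v_5], [v_3,v_4,v_5]

so the chain groups are C_0 ≅ Z^6, C_1 ≅ Z^12, C_2 ≅ Z^8.

∂_1: C_1 → C_0 maps an edge to its endpoints' difference, ∂[p,q] = q − p. For instance
  ∂[v_1,v_2] = [v_2] − [v_1].
The 6×12 boundary matrix has rank 5 and Smith normal form diag(1,1,1,1,1).

∂_2: C_2 → C_1 maps a triangle to the signed sum of its edges. For instance
  ∂[v_0,v_2,v_5] = [v_2,v_5] − [v_0,v_5] + [v_0,v_2],
  ∂[v_0,v_1,v_2] = [v_1,v_2] − [v_0,v_2] + [v_0,v_1].
As a 12×8 matrix over Z this has rank 7, with invariant factors (1,1,1,1,1,1,1).

Reading off H_k = ker ∂_k / im ∂_{k+1}:

  H_0: rank C_0 − rank ∂_1 = 6 − 5 = 1, and the invariant factors of ∂_1 are all 1, so H_0 ≅ Z.
  H_1: rank ker ∂_1 − rank ∂_2 = (12 − 5) − 7 = 0, and the invariant factors of ∂_2 are all 1, so H_1 ≅ 0.
  H_2: rank ker ∂_2 − rank ∂_3 = (8 − 7) − 0 = 1, and there is no ∂_3, so H_2 ≅ Z.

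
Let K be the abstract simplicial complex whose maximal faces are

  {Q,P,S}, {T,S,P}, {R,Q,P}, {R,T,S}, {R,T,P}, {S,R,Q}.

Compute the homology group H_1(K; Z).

H_1 ≅ 0.

We work with the vertex ordering P < Q < R < S < T. The simplices of K, each written with vertices in increasing order, are:

  0-simplices (5): P, Q, R, S, T
  1-simplices (9): PQ, PR, PS, PT, QR, QS, RS, RT, ST
  2-simplices (6): PQR, PQS, PRT, PST, QRS, RST

Hence C_0 ≅ Z^5, C_1 ≅ Z^9, C_2 ≅ Z^6.

∂_1: C_1 → C_0 maps an edge to its endpoints' difference, ∂[p,q] = q − p. For instance
  ∂PR = R − P.
The resulting 5×9 matrix has rank 4, and its Smith normal form has invariant factors (1,1,1,1).

Boundary ∂_2: C_2 → C_1 acts by ∂[p,q,r] = [q,r] − [p,r] + [p,q]. For instance
  ∂RST = ST − RT + RS,
  ∂PST = ST − PT + PS.
As a 9×6 matrix over Z this has rank 5, with invariant factors (1,1,1,1,1).

Computing H_k = (kernel of ∂_k) / (image of ∂_{k+1}):

  H_1: rank ker ∂_1 − rank ∂_2 = (9 − 4) − 5 = 0, and the invariant factors of ∂_2 are all 1, so H_1 = 0.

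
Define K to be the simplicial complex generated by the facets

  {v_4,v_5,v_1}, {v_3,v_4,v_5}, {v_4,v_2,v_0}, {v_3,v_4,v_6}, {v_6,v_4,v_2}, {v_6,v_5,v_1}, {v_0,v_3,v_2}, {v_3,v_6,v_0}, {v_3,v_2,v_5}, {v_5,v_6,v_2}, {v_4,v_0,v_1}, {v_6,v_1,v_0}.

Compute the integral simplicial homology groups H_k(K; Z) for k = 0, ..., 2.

H_0 = Z,  H_1 = Z_2,  H_2 = 0.

Fix the vertex order v_0 < v_1 < v_2 < v_3 < v_4 < v_5 < v_6 and write every simplex with vertices in increasing order. Then dim K = 2 and the simplices of K are:

  0-simplices (7): [v_0], [v_1], [v_2], [v_3], [v_4], [v_5], [v_6]
  1-simplices (18): (18 of them)
  2-simplices (12): (12 of them)

giving chain groups C_0 ≅ Z^7, C_1 ≅ Z^18, C_2 ≅ Z^12.

∂_1: C_1 → C_0 sends each edge [p,q] (with p < q) to q − p.
The 7×18 boundary matrix has rank 6 and Smith normal form diag(1,1,1,1,1,1).

∂_2: C_2 → C_1 acts by ∂[p,q,r] = [q,r] − [p,r] + [p,q]. For instance
  ∂[v_3,v_4,v_6] = [v_4,v_6] − [v_3,v_6] + [v_3,v_4],
  ∂[v_0,v_2,v_3] = [v_2,v_3] − [v_0,v_3] + [v_0,v_2].
The resulting 18×12 matrix has rank 12, and its Smith normal form has invariant factors (1,1,1,1,1,1,1,1,1,1,1,2).

Now H_k = ker ∂_k / im ∂_{k+1}, so:

  H_0: rank C_0 − rank ∂_1 = 7 − 6 = 1, and the invariant factors of ∂_1 are all 1, so H_0 = Z.
  H_1: rank ker ∂_1 − rank ∂_2 = (18 − 6) − 12 = 0, and ∂_2 has invariant factor 2 > 1, so H_1 = Z_2.
  H_2: rank ker ∂_2 − rank ∂_3 = (12 − 12) − 0 = 0, and there is no ∂_3, so H_2 = 0.

As a check, the Euler characteristic is 7 − 18 + 12 = 1, which agrees with 1 − 0 + 0 = 1.
(K is a triangulation of the real projective plane RP^2.)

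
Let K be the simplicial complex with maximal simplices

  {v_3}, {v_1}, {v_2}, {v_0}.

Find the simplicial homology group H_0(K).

H_0 ≅ Z^4.

We work with the vertex ordering v_0 < v_1 < v_2 < v_3. The simplices of K, each written with vertices in increasing order, are:

  0-simplices (4): [v_0], [v_1], [v_2], [v_3]

so the chain groups are C_0 ≅ Z^4.

Now H_k = ker ∂_k / im ∂_{k+1}, so:

  H_0: rank C_0 − rank ∂_1 = 4 − 0 = 4, and there is no ∂_1, so H_0 ≅ Z^4.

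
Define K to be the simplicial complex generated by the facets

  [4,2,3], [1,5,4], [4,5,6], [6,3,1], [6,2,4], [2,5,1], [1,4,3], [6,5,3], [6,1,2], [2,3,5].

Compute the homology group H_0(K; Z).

We work with the vertex ordering 1 < 2 < 3 < 4 < 5 < 6. The simplices of K, each written with vertices in increasing order, are:

  0-simplices (6): [1], [2], [3], [4], [5], [6]
  1-simplices (15): [1,2], [1,3], [1,4], [1,5], [1,6], [2,3], [2,4], [2,5], [2,6], [3,4], [3,5], [3,6], [4,5], [4,6], [5,6]
  2-simplices (10): [1,2,5], [1,2,6], [1,3,4], [1,3,6], [1,4,5], [2,3,4], [2,3,5], [2,4,6], [3,5,6], [4,5,6]

giving chain groups C_0 ≅ Z^6, C_1 ≅ Z^15, C_2 ≅ Z^10.

∂_1: C_1 → C_0 maps an edge to its endpoints' difference, ∂[p,q] = q − p. For instance
  ∂[1,3] = [3] − [1].
The 6×15 boundary matrix has rank 5 and Smith normal form diag(1,1,1,1,1).

∂_2: C_2 → C_1 maps a triangle to the signed sum of its edges. For instance
  ∂[1,2,5] = [2,5] − [1,5] + [1,2],
  ∂[1,4,5] = [4,5] − [1,5] + [1,4].
This gives a 15×10 integer matrix of rank 10; reducing to Smith normal form yields diagonal entries (1,1,1,1,1,1,1,1,1,2).

Reading off H_k = ker ∂_k / im ∂_{k+1}:

  H_0: rank C_0 − rank ∂_1 = 6 − 5 = 1, and the invariant factors of ∂_1 are all 1, so H_0 ≅ Z.

H_0 = Z.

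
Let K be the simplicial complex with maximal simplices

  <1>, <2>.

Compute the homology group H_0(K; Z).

H_0 = Z^2.

Fix the vertex order 1 < 2 and write every simplex with vertices in increasing order. Then dim K = 0 and the simplices of K are:

  0-simplices (2): [1], [2]

so the chain groups are C_0 ≅ Z^2.

Reading off H_k = ker ∂_k / im ∂_{k+1}:

  H_0: rank C_0 − rank ∂_1 = 2 − 0 = 2, and there is no ∂_1, so H_0 = Z^2.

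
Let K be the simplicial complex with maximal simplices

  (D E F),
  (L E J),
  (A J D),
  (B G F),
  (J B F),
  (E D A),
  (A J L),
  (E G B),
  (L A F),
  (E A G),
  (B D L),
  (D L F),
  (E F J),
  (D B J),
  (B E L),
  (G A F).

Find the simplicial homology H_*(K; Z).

We work with the vertex ordering A < B < D < E < F < G < J < L. The simplices of K, each written with vertices in increasing order, are:

  0-simplices (8): A, B, D, E, F, G, J, L
  1-simplices (24): AD, AE, AF, AG, AJ, AL, BD, BE, BF, BG, BJ, BL, DE, DF, DJ, DL, EF, EG, EJ, EL, FG, FJ, FL, JL
  2-simplices (16): ADE, ADJ, AEG, AFG, AFL, AJL, BDJ, BDL, BEG, BEL, BFG, BFJ, DEF, DFL, EFJ, EJL

giving chain groups C_0 ≅ Z^8, C_1 ≅ Z^24, C_2 ≅ Z^16.

Boundary ∂_1: C_1 → C_0 sends each edge [p,q] (with p < q) to q − p.
This gives a 8×24 integer matrix of rank 7; reducing to Smith normal form yields diagonal entries (1,1,1,1,1,1,1).

Boundary ∂_2: C_2 → C_1 sends each 2-simplex [p,q,r] to [q,r] − [p,r] + [p,q]. For instance
  ∂DEF = EF − DF + DE,
  ∂AFL = FL − AL + AF.
The 24×16 boundary matrix has rank 15 and Smith normal form diag(1,1,1,1,1,1,1,1,1,1,1,1,1,1,1).

Computing H_k = (kernel of ∂_k) / (image of ∂_{k+1}):

  H_0: rank C_0 − rank ∂_1 = 8 − 7 = 1, and the invariant factors of ∂_1 are all 1, so H_0 ≅ Z.
  H_1: rank ker ∂_1 − rank ∂_2 = (24 − 7) − 15 = 2, and the invariant factors of ∂_2 are all 1, so H_1 ≅ Z^2.
  H_2: rank ker ∂_2 − rank ∂_3 = (16 − 15) − 0 = 1, and there is no ∂_3, so H_2 ≅ Z.

As a check, the Euler characteristic is 8 − 24 + 16 = 0, which agrees with 1 − 2 + 1 = 0.

H_0 = Z,  H_1 = Z^2,  H_2 = Z.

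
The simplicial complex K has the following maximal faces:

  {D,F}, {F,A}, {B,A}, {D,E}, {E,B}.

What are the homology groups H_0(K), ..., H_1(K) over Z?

K has 5 vertices, 5 edges.
rank ∂_0 = 0, rank ∂_1 = 4 ⇒ b_0 = 5 − 0 − 4 = 1; all invariant factors of ∂_1 are 1 so no torsion. So H_0 = Z.
rank ∂_1 = 4, rank ∂_2 = 0 ⇒ b_1 = 5 − 4 − 0 = 1. So H_1 = Z.

H_0 = Z,  H_1 = Z.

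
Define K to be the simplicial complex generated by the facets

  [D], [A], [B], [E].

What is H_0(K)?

Fix the vertex order A < B < D < E and write every simplex with vertices in increasing order. Then dim K = 0 and the simplices of K are:

  0-simplices (4): A, B, D, E

so the chain groups are C_0 ≅ Z^4.

Reading off H_k = ker ∂_k / im ∂_{k+1}:

  H_0: rank C_0 − rank ∂_1 = 4 − 0 = 4, and there is no ∂_1, so H_0 = Z^4.

H_0 ≅ Z^4.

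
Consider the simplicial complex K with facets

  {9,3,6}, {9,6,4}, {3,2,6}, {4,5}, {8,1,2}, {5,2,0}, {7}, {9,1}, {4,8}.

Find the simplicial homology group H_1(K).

H_1 ≅ Z^3.

We work with the vertex ordering 0 < 1 < 2 < 3 < 4 < 5 < 6 < 7 < 8 < 9. The simplices of K, each written with vertices in increasing order, are:

  0-simplices (10): [0], [1], [2], [3], [4], [5], [6], [7], [8], [9]
  1-simplices (16): [0,2], [0,5], [1,2], [1,8], [1,9], [2,3], [2,5], [2,6], [2,8], [3,6], [3,9], [4,5], [4,6], [4,8], [4,9], [6,9]
  2-simplices (5): [0,2,5], [1,2,8], [2,3,6], [3,6,9], [4,6,9]

Hence C_0 ≅ Z^10, C_1 ≅ Z^16, C_2 ≅ Z^5.

The boundary map ∂_1: C_1 → C_0 maps an edge to its endpoints' difference, ∂[p,q] = q − p.
The 10×16 boundary matrix has rank 8 and Smith normal form diag(1,1,1,1,1,1,1,1).

Boundary ∂_2: C_2 → C_1 sends each 2-simplex [p,q,r] to [q,r] − [p,r] + [p,q]. For instance
  ∂[4,6,9] = [6,9] − [4,9] + [4,6],
  ∂[0,2,5] = [2,5] − [0,5] + [0,2].
The 16×5 boundary matrix has rank 5 and Smith normal form diag(1,1,1,1,1).

Computing H_k = (kernel of ∂_k) / (image of ∂_{k+1}):

  H_1: rank ker ∂_1 − rank ∂_2 = (16 − 8) − 5 = 3, and the invariant factors of ∂_2 are all 1, so H_1 = Z^3.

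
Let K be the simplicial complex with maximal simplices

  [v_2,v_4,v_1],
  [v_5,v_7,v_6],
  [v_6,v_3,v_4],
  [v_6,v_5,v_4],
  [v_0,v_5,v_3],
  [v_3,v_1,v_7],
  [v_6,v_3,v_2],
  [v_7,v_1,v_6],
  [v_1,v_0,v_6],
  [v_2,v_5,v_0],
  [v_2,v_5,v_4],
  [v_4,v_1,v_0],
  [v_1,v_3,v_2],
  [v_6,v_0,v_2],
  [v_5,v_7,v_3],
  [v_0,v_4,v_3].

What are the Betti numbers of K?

Fix the vertex order v_0 < v_1 < v_2 < v_3 < v_4 < v_5 < v_6 < v_7 and write every simplex with vertices in increasing order. Then dim K = 2 and the simplices of K are:

  0-simplices (8): [v_0], [v_1], [v_2], [v_3], [v_4], [v_5], [v_6], [v_7]
  1-simplices (24): (24 of them)
  2-simplices (16): (16 of them)

Hence C_0 ≅ Z^8, C_1 ≅ Z^24, C_2 ≅ Z^16.

The boundary map ∂_1: C_1 → C_0 sends each edge [p,q] (with p < q) to q − p. For instance
  ∂[v_2,v_3] = [v_3] − [v_2].
As a 8×24 matrix over Z this has rank 7, with invariant factors (1,1,1,1,1,1,1).

∂_2: C_2 → C_1 acts by ∂[p,q,r] = [q,r] − [p,r] + [p,q]. For instance
  ∂[v_0,v_2,v_5] = [v_2,v_5] − [v_0,v_5] + [v_0,v_2],
  ∂[v_1,v_2,v_4] = [v_2,v_4] − [v_1,v_4] + [v_1,v_2].
The resulting 24×16 matrix has rank 15, and its Smith normal form has invariant factors (1,1,1,1,1,1,1,1,1,1,1,1,1,1,1).

Now H_k = ker ∂_k / im ∂_{k+1}, so:

  H_0: rank C_0 − rank ∂_1 = 8 − 7 = 1, and the invariant factors of ∂_1 are all 1, so H_0 ≅ Z.
  H_1: rank ker ∂_1 − rank ∂_2 = (24 − 7) − 15 = 2, and the invariant factors of ∂_2 are all 1, so H_1 ≅ Z^2.
  H_2: rank ker ∂_2 − rank ∂_3 = (16 − 15) − 0 = 1, and there is no ∂_3, so H_2 ≅ Z.

As a check, the Euler characteristic is 8 − 24 + 16 = 0, which agrees with 1 − 2 + 1 = 0.
(K is a triangulation of the torus T^2.)

Hence the Betti numbers are b_0 = 1, b_1 = 2, b_2 = 1.

b_0 = 1, b_1 = 2, b_2 = 1.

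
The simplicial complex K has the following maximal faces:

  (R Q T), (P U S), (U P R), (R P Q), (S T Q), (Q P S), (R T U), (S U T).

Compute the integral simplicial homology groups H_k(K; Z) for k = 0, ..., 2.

Fix the vertex order P < Q < R < S < T < U and write every simplex with vertices in increasing order. Then dim K = 2 and the simplices of K are:

  0-simplices (6): P, Q, R, S, T, U
  1-simplices (12): PQ, PR, PS, PU, QR, QS, QT, RT, RU, ST, SU, TU
  2-simplices (8): PQR, PQS, PRU, PSU, QRT, QST, RTU, STU

so the chain groups are C_0 ≅ Z^6, C_1 ≅ Z^12, C_2 ≅ Z^8.

∂_1: C_1 → C_0 sends each edge [p,q] (with p < q) to q − p. For instance
  ∂PU = U − P.
This gives a 6×12 integer matrix of rank 5; reducing to Smith normal form yields diagonal entries (1,1,1,1,1).

Boundary ∂_2: C_2 → C_1 sends each 2-simplex [p,q,r] to [q,r] − [p,r] + [p,q]. For instance
  ∂QST = ST − QT + QS,
  ∂PSU = SU − PU + PS.
As a 12×8 matrix over Z this has rank 7, with invariant factors (1,1,1,1,1,1,1).

Computing H_k = (kernel of ∂_k) / (image of ∂_{k+1}):

  H_0: rank C_0 − rank ∂_1 = 6 − 5 = 1, and the invariant factors of ∂_1 are all 1, so H_0 ≅ Z.
  H_1: rank ker ∂_1 − rank ∂_2 = (12 − 5) − 7 = 0, and the invariant factors of ∂_2 are all 1, so H_1 ≅ 0.
  H_2: rank ker ∂_2 − rank ∂_3 = (8 − 7) − 0 = 1, and there is no ∂_3, so H_2 ≅ Z.

As a check, the Euler characteristic is 6 − 12 + 8 = 2, which agrees with 1 − 0 + 1 = 2.

H_0 ≅ Z,  H_1 = 0,  H_2 ≅ Z.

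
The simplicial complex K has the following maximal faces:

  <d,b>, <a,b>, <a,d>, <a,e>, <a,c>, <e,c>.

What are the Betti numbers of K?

Take the total order a < b < c < d < e on the vertex set. Then K (dimension 1) consists of the simplices:

  0-simplices (5): a, b, c, d, e
  1-simplices (6): ab, ac, ad, ae, bd, ce

Hence C_0 ≅ Z^5, C_1 ≅ Z^6.

Boundary ∂_1: C_1 → C_0 maps an edge to its endpoints' difference, ∂[p,q] = q − p.
This gives a 5×6 integer matrix of rank 4; reducing to Smith normal form yields diagonal entries (1,1,1,1).

From H_k ≅ ker(∂_k) / im(∂_{k+1}) we obtain:

  H_0: rank C_0 − rank ∂_1 = 5 − 4 = 1, and the invariant factors of ∂_1 are all 1, so H_0 ≅ Z.
  H_1: rank ker ∂_1 − rank ∂_2 = (6 − 4) − 0 = 2, and there is no ∂_2, so H_1 ≅ Z^2.

Hence the Betti numbers are b_0 = 1, b_1 = 2.

b_0 = 1, b_1 = 2.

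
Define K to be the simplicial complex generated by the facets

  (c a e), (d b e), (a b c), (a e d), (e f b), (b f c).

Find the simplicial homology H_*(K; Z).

We work with the vertex ordering a < b < c < d < e < f. The simplices of K, each written with vertices in increasing order, are:

  0-simplices (6): a, b, c, d, e, f
  1-simplices (12): ab, ac, ad, ae, bc, bd, be, bf, ce, cf, de, ef
  2-simplices (6): abc, ace, ade, bcf, bde, bef

Hence C_0 ≅ Z^6, C_1 ≅ Z^12, C_2 ≅ Z^6.

The boundary map ∂_1: C_1 → C_0 is given by ∂[p,q] = [q] − [p].
As a 6×12 matrix over Z this has rank 5, with invariant factors (1,1,1,1,1).

∂_2: C_2 → C_1 maps a triangle to the signed sum of its edges. For instance
  ∂bcf = cf − bf + bc,
  ∂abc = bc − ac + ab.
The 12×6 boundary matrix has rank 6 and Smith normal form diag(1,1,1,1,1,1).

Computing H_k = (kernel of ∂_k) / (image of ∂_{k+1}):

  H_0: rank C_0 − rank ∂_1 = 6 − 5 = 1, and the invariant factors of ∂_1 are all 1, so H_0 ≅ Z.
  H_1: rank ker ∂_1 − rank ∂_2 = (12 − 5) − 6 = 1, and the invariant factors of ∂_2 are all 1, so H_1 ≅ Z.
  H_2: rank ker ∂_2 − rank ∂_3 = (6 − 6) − 0 = 0, and there is no ∂_3, so H_2 ≅ 0.

H_0 = Z,  H_1 = Z,  H_2 = 0.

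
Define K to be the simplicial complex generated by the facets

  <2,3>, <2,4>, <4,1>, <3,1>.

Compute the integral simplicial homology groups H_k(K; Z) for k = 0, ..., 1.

H_0 ≅ Z,  H_1 ≅ Z.

We work with the vertex ordering 1 < 2 < 3 < 4. The simplices of K, each written with vertices in increasing order, are:

  0-simplices (4): [1], [2], [3], [4]
  1-simplices (4): [1,3], [1,4], [2,3], [2,4]

giving chain groups C_0 ≅ Z^4, C_1 ≅ Z^4.

The boundary map ∂_1: C_1 → C_0 maps an edge to its endpoints' difference, ∂[p,q] = q − p.
As a 4×4 matrix over Z this has rank 3, with invariant factors (1,1,1).

Computing H_k = (kernel of ∂_k) / (image of ∂_{k+1}):

  H_0: rank C_0 − rank ∂_1 = 4 − 3 = 1, and the invariant factors of ∂_1 are all 1, so H_0 = Z.
  H_1: rank ker ∂_1 − rank ∂_2 = (4 − 3) − 0 = 1, and there is no ∂_2, so H_1 = Z.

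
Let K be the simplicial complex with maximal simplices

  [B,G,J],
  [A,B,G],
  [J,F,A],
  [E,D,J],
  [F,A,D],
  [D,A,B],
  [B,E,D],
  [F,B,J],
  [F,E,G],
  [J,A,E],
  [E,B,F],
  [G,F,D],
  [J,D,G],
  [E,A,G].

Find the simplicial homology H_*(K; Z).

H_0 ≅ Z,  H_1 ≅ Z^2,  H_2 ≅ Z.

Order the vertices as A < B < D < E < F < G < J. Listing each simplex with vertices in this order, K has dimension 2 with simplices:

  0-simplices (7): A, B, D, E, F, G, J
  1-simplices (21): AB, AD, AE, AF, AG, AJ, BD, BE, BF, BG, BJ, DE, DF, DG, DJ, EF, EG, EJ, FG, FJ, GJ
  2-simplices (14): ABD, ABG, ADF, AEG, AEJ, AFJ, BDE, BEF, BFJ, BGJ, DEJ, DFG, DGJ, EFG

so the chain groups are C_0 ≅ Z^7, C_1 ≅ Z^21, C_2 ≅ Z^14.

Boundary ∂_1: C_1 → C_0 is given by ∂[p,q] = [q] − [p].
As a 7×21 matrix over Z this has rank 6, with invariant factors (1,1,1,1,1,1).

Boundary ∂_2: C_2 → C_1 sends each 2-simplex [p,q,r] to [q,r] − [p,r] + [p,q]. For instance
  ∂BEF = EF − BF + BE,
  ∂AFJ = FJ − AJ + AF.
The resulting 21×14 matrix has rank 13, and its Smith normal form has invariant factors (1,1,1,1,1,1,1,1,1,1,1,1,1).

Reading off H_k = ker ∂_k / im ∂_{k+1}:

  H_0: rank C_0 − rank ∂_1 = 7 − 6 = 1, and the invariant factors of ∂_1 are all 1, so H_0 ≅ Z.
  H_1: rank ker ∂_1 − rank ∂_2 = (21 − 6) − 13 = 2, and the invariant factors of ∂_2 are all 1, so H_1 ≅ Z^2.
  H_2: rank ker ∂_2 − rank ∂_3 = (14 − 13) − 0 = 1, and there is no ∂_3, so H_2 ≅ Z.

As a check, the Euler characteristic is 7 − 21 + 14 = 0, which agrees with 1 − 2 + 1 = 0.
(K is a triangulation of the torus T^2.)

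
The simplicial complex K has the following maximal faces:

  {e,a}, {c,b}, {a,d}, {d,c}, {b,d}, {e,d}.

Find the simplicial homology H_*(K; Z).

Order the vertices as a < b < c < d < e. Listing each simplex with vertices in this order, K has dimension 1 with simplices:

  0-simplices (5): a, b, c, d, e
  1-simplices (6): ad, ae, bc, bd, cd, de

Hence C_0 ≅ Z^5, C_1 ≅ Z^6.

The boundary map ∂_1: C_1 → C_0 is given by ∂[p,q] = [q] − [p]. For instance
  ∂bc = c − b.
The resulting 5×6 matrix has rank 4, and its Smith normal form has invariant factors (1,1,1,1).

From H_k ≅ ker(∂_k) / im(∂_{k+1}) we obtain:

  H_0: rank C_0 − rank ∂_1 = 5 − 4 = 1, and the invariant factors of ∂_1 are all 1, so H_0 ≅ Z.
  H_1: rank ker ∂_1 − rank ∂_2 = (6 − 4) − 0 = 2, and there is no ∂_2, so H_1 ≅ Z^2.

As a check, the Euler characteristic is 5 − 6 = -1, which agrees with 1 − 2 = -1.

H_0 = Z,  H_1 = Z^2.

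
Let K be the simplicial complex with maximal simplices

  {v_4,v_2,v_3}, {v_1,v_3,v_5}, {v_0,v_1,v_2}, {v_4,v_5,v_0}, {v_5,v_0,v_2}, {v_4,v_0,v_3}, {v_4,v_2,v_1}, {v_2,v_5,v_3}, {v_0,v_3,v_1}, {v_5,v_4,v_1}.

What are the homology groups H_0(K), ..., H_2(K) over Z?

Order the vertices as v_0 < v_1 < v_2 < v_3 < v_4 < v_5. Listing each simplex with vertices in this order, K has dimension 2 with simplices:

  0-simplices (6): [v_0], [v_1], [v_2], [v_3], [v_4], [v_5]
  1-simplices (15): (15 of them)
  2-simplices (10): [v_0,v_1,v_2], [v_0,v_1,v_3], [v_0,v_2,v_5], [v_0,v_3,v_4], [v_0,v_4,v_5], [v_1,v_2,v_4], [v_1,v_3,v_5], [v_1,v_4,v_5], [v_2,v_3,v_4], [v_2,v_3,v_5]

giving chain groups C_0 ≅ Z^6, C_1 ≅ Z^15, C_2 ≅ Z^10.

The boundary map ∂_1: C_1 → C_0 is given by ∂[p,q] = [q] − [p]. For instance
  ∂[v_0,v_1] = [v_1] − [v_0].
The resulting 6×15 matrix has rank 5, and its Smith normal form has invariant factors (1,1,1,1,1).

The boundary map ∂_2: C_2 → C_1 sends each 2-simplex [p,q,r] to [q,r] − [p,r] + [p,q]. For instance
  ∂[v_0,v_1,v_2] = [v_1,v_2] − [v_0,v_2] + [v_0,v_1],
  ∂[v_0,v_3,v_4] = [v_3,v_4] − [v_0,v_4] + [v_0,v_3].
The resulting 15×10 matrix has rank 10, and its Smith normal form has invariant factors (1,1,1,1,1,1,1,1,1,2).

From H_k ≅ ker(∂_k) / im(∂_{k+1}) we obtain:

  H_0: rank C_0 − rank ∂_1 = 6 − 5 = 1, and the invariant factors of ∂_1 are all 1, so H_0 ≅ Z.
  H_1: rank ker ∂_1 − rank ∂_2 = (15 − 5) − 10 = 0, and ∂_2 has invariant factor 2 > 1, so H_1 ≅ Z/2.
  H_2: rank ker ∂_2 − rank ∂_3 = (10 − 10) − 0 = 0, and there is no ∂_3, so H_2 ≅ 0.

As a check, the Euler characteristic is 6 − 15 + 10 = 1, which agrees with 1 − 0 + 0 = 1.

H_0 = Z,  H_1 = Z/2,  H_2 = 0.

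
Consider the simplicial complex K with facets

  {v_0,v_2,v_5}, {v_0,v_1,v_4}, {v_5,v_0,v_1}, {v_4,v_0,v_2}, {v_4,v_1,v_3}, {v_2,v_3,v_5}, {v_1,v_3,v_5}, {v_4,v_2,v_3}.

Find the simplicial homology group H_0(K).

H_0 ≅ Z.

We work with the vertex ordering v_0 < v_1 < v_2 < v_3 < v_4 < v_5. The simplices of K, each written with vertices in increasing order, are:

  0-simplices (6): [v_0], [v_1], [v_2], [v_3], [v_4], [v_5]
  1-simplices (12): [v_0,v_1], [v_0,v_2], [v_0,v_4], [v_0,v_5], [v_1,v_3], [v_1,v_4], [v_1,v_5], [v_2,v_3], [v_2,v_4], [v_2,v_5], [v_3,v_4], [v_3,v_5]
  2-simplices (8): [v_0,v_1,v_4], [v_0,v_1,v_5], [v_0,v_2,v_4], [v_0,v_2,v_5], [v_1,v_3,v_4], [v_1,v_3,v_5], [v_2,v_3,v_4], [v_2,v_3,v_5]

Hence C_0 ≅ Z^6, C_1 ≅ Z^12, C_2 ≅ Z^8.

∂_1: C_1 → C_0 is given by ∂[p,q] = [q] − [p].
The resulting 6×12 matrix has rank 5, and its Smith normal form has invariant factors (1,1,1,1,1).

The boundary map ∂_2: C_2 → C_1 sends each 2-simplex [p,q,r] to [q,r] − [p,r] + [p,q]. For instance
  ∂[v_0,v_1,v_4] = [v_1,v_4] − [v_0,v_4] + [v_0,v_1],
  ∂[v_1,v_3,v_4] = [v_3,v_4] − [v_1,v_4] + [v_1,v_3].
This gives a 12×8 integer matrix of rank 7; reducing to Smith normal form yields diagonal entries (1,1,1,1,1,1,1).

From H_k ≅ ker(∂_k) / im(∂_{k+1}) we obtain:

  H_0: rank C_0 − rank ∂_1 = 6 − 5 = 1, and the invariant factors of ∂_1 are all 1, so H_0 ≅ Z.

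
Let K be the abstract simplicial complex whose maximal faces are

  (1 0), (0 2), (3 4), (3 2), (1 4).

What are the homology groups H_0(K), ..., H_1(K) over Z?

We work with the vertex ordering 0 < 1 < 2 < 3 < 4. The simplices of K, each written with vertices in increasing order, are:

  0-simplices (5): [0], [1], [2], [3], [4]
  1-simplices (5): [0,1], [0,2], [1,4], [2,3], [3,4]

Hence C_0 ≅ Z^5, C_1 ≅ Z^5.

∂_1: C_1 → C_0 is given by ∂[p,q] = [q] − [p]. For instance
  ∂[2,3] = [3] − [2].
This gives a 5×5 integer matrix of rank 4; reducing to Smith normal form yields diagonal entries (1,1,1,1).

Computing H_k = (kernel of ∂_k) / (image of ∂_{k+1}):

  H_0: rank C_0 − rank ∂_1 = 5 − 4 = 1, and the invariant factors of ∂_1 are all 1, so H_0 = Z.
  H_1: rank ker ∂_1 − rank ∂_2 = (5 − 4) − 0 = 1, and there is no ∂_2, so H_1 = Z.

(K is a triangulation of the circle S^1.)

H_0 ≅ Z,  H_1 ≅ Z.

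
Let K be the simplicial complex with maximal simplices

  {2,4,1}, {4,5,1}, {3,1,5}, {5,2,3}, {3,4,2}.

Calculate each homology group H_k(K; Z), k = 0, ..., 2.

H_0 ≅ Z,  H_1 ≅ Z,  H_2 = 0.

Fix the vertex order 1 < 2 < 3 < 4 < 5 and write every simplex with vertices in increasing order. Then dim K = 2 and the simplices of K are:

  0-simplices (5): [1], [2], [3], [4], [5]
  1-simplices (10): [1,2], [1,3], [1,4], [1,5], [2,3], [2,4], [2,5], [3,4], [3,5], [4,5]
  2-simplices (5): [1,2,4], [1,3,5], [1,4,5], [2,3,4], [2,3,5]

giving chain groups C_0 ≅ Z^5, C_1 ≅ Z^10, C_2 ≅ Z^5.

∂_1: C_1 → C_0 maps an edge to its endpoints' difference, ∂[p,q] = q − p. For instance
  ∂[1,4] = [4] − [1].
The 5×10 boundary matrix has rank 4 and Smith normal form diag(1,1,1,1).

Boundary ∂_2: C_2 → C_1 maps a triangle to the signed sum of its edges. For instance
  ∂[1,4,5] = [4,5] − [1,5] + [1,4],
  ∂[2,3,5] = [3,5] − [2,5] + [2,3].
The 10×5 boundary matrix has rank 5 and Smith normal form diag(1,1,1,1,1).

Now H_k = ker ∂_k / im ∂_{k+1}, so:

  H_0: rank C_0 − rank ∂_1 = 5 − 4 = 1, and the invariant factors of ∂_1 are all 1, so H_0 ≅ Z.
  H_1: rank ker ∂_1 − rank ∂_2 = (10 − 4) − 5 = 1, and the invariant factors of ∂_2 are all 1, so H_1 ≅ Z.
  H_2: rank ker ∂_2 − rank ∂_3 = (5 − 5) − 0 = 0, and there is no ∂_3, so H_2 ≅ 0.

(K is a triangulation of the Möbius band.)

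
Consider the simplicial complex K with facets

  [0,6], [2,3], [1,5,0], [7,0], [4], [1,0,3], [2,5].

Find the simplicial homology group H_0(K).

We work with the vertex ordering 0 < 1 < 2 < 3 < 4 < 5 < 6 < 7. The simplices of K, each written with vertices in increasing order, are:

  0-simplices (8): [0], [1], [2], [3], [4], [5], [6], [7]
  1-simplices (9): [0,1], [0,3], [0,5], [0,6], [0,7], [1,3], [1,5], [2,3], [2,5]
  2-simplices (2): [0,1,3], [0,1,5]

so the chain groups are C_0 ≅ Z^8, C_1 ≅ Z^9, C_2 ≅ Z^2.

Boundary ∂_1: C_1 → C_0 maps an edge to its endpoints' difference, ∂[p,q] = q − p. For instance
  ∂[2,5] = [5] − [2].
As a 8×9 matrix over Z this has rank 6, with invariant factors (1,1,1,1,1,1).

The boundary map ∂_2: C_2 → C_1 acts by ∂[p,q,r] = [q,r] − [p,r] + [p,q]. For instance
  ∂[0,1,3] = [1,3] − [0,3] + [0,1],
  ∂[0,1,5] = [1,5] − [0,5] + [0,1].
The resulting 9×2 matrix has rank 2, and its Smith normal form has invariant factors (1,1).

Now H_k = ker ∂_k / im ∂_{k+1}, so:

  H_0: rank C_0 − rank ∂_1 = 8 − 6 = 2, and the invariant factors of ∂_1 are all 1, so H_0 = Z^2.

H_0 ≅ Z^2.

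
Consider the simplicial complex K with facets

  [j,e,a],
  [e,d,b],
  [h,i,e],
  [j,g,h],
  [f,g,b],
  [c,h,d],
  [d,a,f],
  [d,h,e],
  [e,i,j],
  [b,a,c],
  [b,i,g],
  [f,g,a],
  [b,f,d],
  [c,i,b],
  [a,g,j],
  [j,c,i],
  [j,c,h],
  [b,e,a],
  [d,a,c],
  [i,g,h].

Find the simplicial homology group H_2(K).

H_2 = 0.

We work with the vertex ordering a < b < c < d < e < f < g < h < i < j. The simplices of K, each written with vertices in increasing order, are:

  0-simplices (10): a, b, c, d, e, f, g, h, i, j
  1-simplices (30): ab, ac, ad, ae, af, ag, aj, bc, bd, be, bf, bg, bi, cd, ch, ci, cj, de, df, dh, eh, ei, ej, fg, gh, gi, gj, hi, hj, ij
  2-simplices (20): abc, abe, acd, adf, aej, afg, agj, bci, bde, bdf, bfg, bgi, cdh, chj, cij, deh, ehi, eij, ghi, ghj

giving chain groups C_0 ≅ Z^10, C_1 ≅ Z^30, C_2 ≅ Z^20.

Boundary ∂_1: C_1 → C_0 maps an edge to its endpoints' difference, ∂[p,q] = q − p. For instance
  ∂ag = g − a.
The resulting 10×30 matrix has rank 9, and its Smith normal form has invariant factors (1,1,1,1,1,1,1,1,1).

The boundary map ∂_2: C_2 → C_1 maps a triangle to the signed sum of its edges. For instance
  ∂eij = ij − ej + ei,
  ∂bde = de − be + bd.
The resulting 30×20 matrix has rank 20, and its Smith normal form has invariant factors (1,1,1,1,1,1,1,1,1,1,1,1,1,1,1,1,1,1,1,2).

Now H_k = ker ∂_k / im ∂_{k+1}, so:

  H_2: rank ker ∂_2 − rank ∂_3 = (20 − 20) − 0 = 0, and there is no ∂_3, so H_2 ≅ 0.

(K is a triangulation of the Klein bottle.)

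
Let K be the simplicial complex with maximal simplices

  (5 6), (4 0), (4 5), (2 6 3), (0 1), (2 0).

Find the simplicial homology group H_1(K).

We work with the vertex ordering 0 < 1 < 2 < 3 < 4 < 5 < 6. The simplices of K, each written with vertices in increasing order, are:

  0-simplices (7): [0], [1], [2], [3], [4], [5], [6]
  1-simplices (8): [0,1], [0,2], [0,4], [2,3], [2,6], [3,6], [4,5], [5,6]
  2-simplices (1): [2,3,6]

giving chain groups C_0 ≅ Z^7, C_1 ≅ Z^8, C_2 ≅ Z^1.

Boundary ∂_1: C_1 → C_0 maps an edge to its endpoints' difference, ∂[p,q] = q − p. For instance
  ∂[0,2] = [2] − [0].
As a 7×8 matrix over Z this has rank 6, with invariant factors (1,1,1,1,1,1).

The boundary map ∂_2: C_2 → C_1 acts by ∂[p,q,r] = [q,r] − [p,r] + [p,q]. For instance
  ∂[2,3,6] = [3,6] − [2,6] + [2,3].
This gives a 8×1 integer matrix of rank 1; reducing to Smith normal form yields diagonal entries (1).

Now H_k = ker ∂_k / im ∂_{k+1}, so:

  H_1: rank ker ∂_1 − rank ∂_2 = (8 − 6) − 1 = 1, and the invariant factors of ∂_2 are all 1, so H_1 ≅ Z.

H_1 ≅ Z.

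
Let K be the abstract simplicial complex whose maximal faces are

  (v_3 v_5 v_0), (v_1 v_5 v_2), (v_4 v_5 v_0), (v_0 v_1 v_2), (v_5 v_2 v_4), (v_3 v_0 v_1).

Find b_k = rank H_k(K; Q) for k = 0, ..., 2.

K has 6 vertices, 12 edges, 6 triangles.
rank ∂_0 = 0, rank ∂_1 = 5 ⇒ b_0 = 6 − 0 − 5 = 1; all invariant factors of ∂_1 are 1 so no torsion. So H_0 ≅ Z.
rank ∂_1 = 5, rank ∂_2 = 6 ⇒ b_1 = 12 − 5 − 6 = 1; all invariant factors of ∂_2 are 1 so no torsion. So H_1 ≅ Z.
rank ∂_2 = 6, rank ∂_3 = 0 ⇒ b_2 = 6 − 6 − 0 = 0. So H_2 ≅ 0.

b_0 = 1, b_1 = 1, b_2 = 0.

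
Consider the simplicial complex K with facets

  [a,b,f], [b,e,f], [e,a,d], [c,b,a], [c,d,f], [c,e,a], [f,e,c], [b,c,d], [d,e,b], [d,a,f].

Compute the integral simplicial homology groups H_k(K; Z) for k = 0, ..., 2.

Order the vertices as a < b < c < d < e < f. Listing each simplex with vertices in this order, K has dimension 2 with simplices:

  0-simplices (6): a, b, c, d, e, f
  1-simplices (15): ab, ac, ad, ae, af, bc, bd, be, bf, cd, ce, cf, de, df, ef
  2-simplices (10): abc, abf, ace, ade, adf, bcd, bde, bef, cdf, cef

giving chain groups C_0 ≅ Z^6, C_1 ≅ Z^15, C_2 ≅ Z^10.

The boundary map ∂_1: C_1 → C_0 sends each edge [p,q] (with p < q) to q − p. For instance
  ∂ac = c − a.
The resulting 6×15 matrix has rank 5, and its Smith normal form has invariant factors (1,1,1,1,1).

∂_2: C_2 → C_1 sends each 2-simplex [p,q,r] to [q,r] − [p,r] + [p,q]. For instance
  ∂adf = df − af + ad,
  ∂abf = bf − af + ab.
As a 15×10 matrix over Z this has rank 10, with invariant factors (1,1,1,1,1,1,1,1,1,2).

Reading off H_k = ker ∂_k / im ∂_{k+1}:

  H_0: rank C_0 − rank ∂_1 = 6 − 5 = 1, and the invariant factors of ∂_1 are all 1, so H_0 ≅ Z.
  H_1: rank ker ∂_1 − rank ∂_2 = (15 − 5) − 10 = 0, and ∂_2 has invariant factor 2 > 1, so H_1 ≅ Z_2.
  H_2: rank ker ∂_2 − rank ∂_3 = (10 − 10) − 0 = 0, and there is no ∂_3, so H_2 ≅ 0.

(K is a triangulation of the real projective plane RP^2.)

H_0 ≅ Z,  H_1 ≅ Z_2,  H_2 = 0.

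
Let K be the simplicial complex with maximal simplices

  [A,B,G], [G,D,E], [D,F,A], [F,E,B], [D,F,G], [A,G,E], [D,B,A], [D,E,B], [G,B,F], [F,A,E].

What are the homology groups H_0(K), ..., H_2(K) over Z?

H_0 = Z,  H_1 = Z_2,  H_2 = 0.

K has 6 vertices, 15 edges, 10 triangles.
rank ∂_0 = 0, rank ∂_1 = 5 ⇒ b_0 = 6 − 0 − 5 = 1; all invariant factors of ∂_1 are 1 so no torsion. So H_0 ≅ Z.
rank ∂_1 = 5, rank ∂_2 = 10 ⇒ b_1 = 15 − 5 − 10 = 0; ∂_2 has invariant factor(s) [2] giving torsion. So H_1 ≅ Z_2.
rank ∂_2 = 10, rank ∂_3 = 0 ⇒ b_2 = 10 − 10 − 0 = 0. So H_2 ≅ 0.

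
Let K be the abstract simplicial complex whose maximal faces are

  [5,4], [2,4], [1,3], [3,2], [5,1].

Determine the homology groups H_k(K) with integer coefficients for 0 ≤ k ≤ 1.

H_0 = Z,  H_1 = Z.

Take the total order 1 < 2 < 3 < 4 < 5 on the vertex set. Then K (dimension 1) consists of the simplices:

  0-simplices (5): [1], [2], [3], [4], [5]
  1-simplices (5): [1,3], [1,5], [2,3], [2,4], [4,5]

Hence C_0 ≅ Z^5, C_1 ≅ Z^5.

The boundary map ∂_1: C_1 → C_0 sends each edge [p,q] (with p < q) to q − p. For instance
  ∂[4,5] = [5] − [4].
As a 5×5 matrix over Z this has rank 4, with invariant factors (1,1,1,1).

From H_k ≅ ker(∂_k) / im(∂_{k+1}) we obtain:

  H_0: rank C_0 − rank ∂_1 = 5 − 4 = 1, and the invariant factors of ∂_1 are all 1, so H_0 = Z.
  H_1: rank ker ∂_1 − rank ∂_2 = (5 − 4) − 0 = 1, and there is no ∂_2, so H_1 = Z.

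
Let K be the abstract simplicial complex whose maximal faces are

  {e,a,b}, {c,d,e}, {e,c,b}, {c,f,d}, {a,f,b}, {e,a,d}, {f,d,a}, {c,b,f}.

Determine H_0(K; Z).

Fix the vertex order a < b < c < d < e < f and write every simplex with vertices in increasing order. Then dim K = 2 and the simplices of K are:

  0-simplices (6): a, b, c, d, e, f
  1-simplices (12): ab, ad, ae, af, bc, be, bf, cd, ce, cf, de, df
  2-simplices (8): abe, abf, ade, adf, bce, bcf, cde, cdf

Hence C_0 ≅ Z^6, C_1 ≅ Z^12, C_2 ≅ Z^8.

The boundary map ∂_1: C_1 → C_0 maps an edge to its endpoints' difference, ∂[p,q] = q − p. For instance
  ∂de = e − d.
The 6×12 boundary matrix has rank 5 and Smith normal form diag(1,1,1,1,1).

The boundary map ∂_2: C_2 → C_1 maps a triangle to the signed sum of its edges. For instance
  ∂abe = be − ae + ab,
  ∂abf = bf − af + ab.
As a 12×8 matrix over Z this has rank 7, with invariant factors (1,1,1,1,1,1,1).

Now H_k = ker ∂_k / im ∂_{k+1}, so:

  H_0: rank C_0 − rank ∂_1 = 6 − 5 = 1, and the invariant factors of ∂_1 are all 1, so H_0 = Z.

H_0 ≅ Z.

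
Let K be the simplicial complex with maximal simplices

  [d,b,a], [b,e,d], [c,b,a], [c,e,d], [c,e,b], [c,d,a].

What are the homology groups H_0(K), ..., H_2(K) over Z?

Fix the vertex order a < b < c < d < e and write every simplex with vertices in increasing order. Then dim K = 2 and the simplices of K are:

  0-simplices (5): a, b, c, d, e
  1-simplices (9): ab, ac, ad, bc, bd, be, cd, ce, de
  2-simplices (6): abc, abd, acd, bce, bde, cde

so the chain groups are C_0 ≅ Z^5, C_1 ≅ Z^9, C_2 ≅ Z^6.

Boundary ∂_1: C_1 → C_0 maps an edge to its endpoints' difference, ∂[p,q] = q − p.
This gives a 5×9 integer matrix of rank 4; reducing to Smith normal form yields diagonal entries (1,1,1,1).

Boundary ∂_2: C_2 → C_1 maps a triangle to the signed sum of its edges. For instance
  ∂acd = cd − ad + ac,
  ∂bce = ce − be + bc.
As a 9×6 matrix over Z this has rank 5, with invariant factors (1,1,1,1,1).

Computing H_k = (kernel of ∂_k) / (image of ∂_{k+1}):

  H_0: rank C_0 − rank ∂_1 = 5 − 4 = 1, and the invariant factors of ∂_1 are all 1, so H_0 ≅ Z.
  H_1: rank ker ∂_1 − rank ∂_2 = (9 − 4) − 5 = 0, and the invariant factors of ∂_2 are all 1, so H_1 ≅ 0.
  H_2: rank ker ∂_2 − rank ∂_3 = (6 − 5) − 0 = 1, and there is no ∂_3, so H_2 ≅ Z.

(K is a triangulation of the 2-sphere S^2.)

H_0 ≅ Z,  H_1 = 0,  H_2 ≅ Z.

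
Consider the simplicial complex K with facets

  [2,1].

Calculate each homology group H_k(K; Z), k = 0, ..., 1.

We work with the vertex ordering 1 < 2. The simplices of K, each written with vertices in increasing order, are:

  0-simplices (2): [1], [2]
  1-simplices (1): [1,2]

so the chain groups are C_0 ≅ Z^2, C_1 ≅ Z^1.

Boundary ∂_1: C_1 → C_0 maps an edge to its endpoints' difference, ∂[p,q] = q − p. For instance
  ∂[1,2] = [2] − [1].
As a 2×1 matrix over Z this has rank 1, with invariant factors (1).

Reading off H_k = ker ∂_k / im ∂_{k+1}:

  H_0: rank C_0 − rank ∂_1 = 2 − 1 = 1, and the invariant factors of ∂_1 are all 1, so H_0 ≅ Z.
  H_1: rank ker ∂_1 − rank ∂_2 = (1 − 1) − 0 = 0, and there is no ∂_2, so H_1 ≅ 0.

(K is a triangulation of the 1-simplex.)

H_0 ≅ Z,  H_1 = 0.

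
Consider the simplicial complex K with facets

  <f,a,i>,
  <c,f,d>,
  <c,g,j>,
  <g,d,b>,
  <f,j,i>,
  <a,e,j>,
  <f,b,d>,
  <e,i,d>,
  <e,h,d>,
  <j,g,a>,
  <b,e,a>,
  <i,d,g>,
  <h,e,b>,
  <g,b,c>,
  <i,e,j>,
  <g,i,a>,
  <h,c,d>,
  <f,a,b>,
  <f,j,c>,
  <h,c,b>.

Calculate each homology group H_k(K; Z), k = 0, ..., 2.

Take the total order a < b < c < d < e < f < g < h < i < j on the vertex set. Then K (dimension 2) consists of the simplices:

  0-simplices (10): a, b, c, d, e, f, g, h, i, j
  1-simplices (30): ab, ae, af, ag, ai, aj, bc, bd, be, bf, bg, bh, cd, cf, cg, ch, cj, de, df, dg, dh, di, eh, ei, ej, fi, fj, gi, gj, ij
  2-simplices (20): abe, abf, aej, afi, agi, agj, bcg, bch, bdf, bdg, beh, cdf, cdh, cfj, cgj, deh, dei, dgi, eij, fij

Hence C_0 ≅ Z^10, C_1 ≅ Z^30, C_2 ≅ Z^20.

The boundary map ∂_1: C_1 → C_0 is given by ∂[p,q] = [q] − [p]. For instance
  ∂eh = h − e.
The 10×30 boundary matrix has rank 9 and Smith normal form diag(1,1,1,1,1,1,1,1,1).

The boundary map ∂_2: C_2 → C_1 sends each 2-simplex [p,q,r] to [q,r] − [p,r] + [p,q]. For instance
  ∂aej = ej − aj + ae,
  ∂abe = be − ae + ab.
As a 30×20 matrix over Z this has rank 20, with invariant factors (1,1,1,1,1,1,1,1,1,1,1,1,1,1,1,1,1,1,1,2).

Reading off H_k = ker ∂_k / im ∂_{k+1}:

  H_0: rank C_0 − rank ∂_1 = 10 − 9 = 1, and the invariant factors of ∂_1 are all 1, so H_0 = Z.
  H_1: rank ker ∂_1 − rank ∂_2 = (30 − 9) − 20 = 1, and ∂_2 has invariant factor 2 > 1, so H_1 = Z ⊕ Z/2Z.
  H_2: rank ker ∂_2 − rank ∂_3 = (20 − 20) − 0 = 0, and there is no ∂_3, so H_2 = 0.

H_0 = Z,  H_1 = Z ⊕ Z/2Z,  H_2 = 0.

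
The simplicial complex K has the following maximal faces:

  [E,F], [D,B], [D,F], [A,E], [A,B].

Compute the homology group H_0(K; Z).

Take the total order A < B < D < E < F on the vertex set. Then K (dimension 1) consists of the simplices:

  0-simplices (5): A, B, D, E, F
  1-simplices (5): AB, AE, BD, DF, EF

so the chain groups are C_0 ≅ Z^5, C_1 ≅ Z^5.

The boundary map ∂_1: C_1 → C_0 maps an edge to its endpoints' difference, ∂[p,q] = q − p. For instance
  ∂AB = B − A.
The resulting 5×5 matrix has rank 4, and its Smith normal form has invariant factors (1,1,1,1).

Now H_k = ker ∂_k / im ∂_{k+1}, so:

  H_0: rank C_0 − rank ∂_1 = 5 − 4 = 1, and the invariant factors of ∂_1 are all 1, so H_0 ≅ Z.

H_0 ≅ Z.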